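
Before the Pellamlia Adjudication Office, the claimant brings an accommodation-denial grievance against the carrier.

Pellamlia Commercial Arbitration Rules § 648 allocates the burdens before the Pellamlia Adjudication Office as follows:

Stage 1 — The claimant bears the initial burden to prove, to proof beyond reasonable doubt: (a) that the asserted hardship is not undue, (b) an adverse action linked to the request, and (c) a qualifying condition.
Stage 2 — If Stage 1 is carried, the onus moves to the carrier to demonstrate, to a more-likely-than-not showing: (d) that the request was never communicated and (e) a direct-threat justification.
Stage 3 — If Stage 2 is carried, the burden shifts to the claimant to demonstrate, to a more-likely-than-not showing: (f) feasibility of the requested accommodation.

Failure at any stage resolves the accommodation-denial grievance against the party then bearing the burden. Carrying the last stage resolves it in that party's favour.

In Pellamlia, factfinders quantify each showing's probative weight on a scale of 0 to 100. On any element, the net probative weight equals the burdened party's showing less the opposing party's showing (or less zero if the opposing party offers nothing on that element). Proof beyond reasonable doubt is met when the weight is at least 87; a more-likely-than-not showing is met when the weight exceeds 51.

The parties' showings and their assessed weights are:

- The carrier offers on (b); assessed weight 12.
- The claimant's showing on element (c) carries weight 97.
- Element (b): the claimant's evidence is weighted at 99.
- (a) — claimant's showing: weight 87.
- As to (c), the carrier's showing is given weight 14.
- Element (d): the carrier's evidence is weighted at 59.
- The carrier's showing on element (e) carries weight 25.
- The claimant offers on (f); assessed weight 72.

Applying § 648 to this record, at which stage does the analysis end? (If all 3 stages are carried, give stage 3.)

stage 1

Stage 1 (claimant, proof beyond reasonable doubt, weight is at least 87): (a) 87 ≥ 87 — meets; (b) net 99−12=87 ≥ 87 — meets; (c) net 97−14=83 < 87 — fails.
  Not every element is met, so the claimant fails to carry Stage 1.
So the carrier prevails.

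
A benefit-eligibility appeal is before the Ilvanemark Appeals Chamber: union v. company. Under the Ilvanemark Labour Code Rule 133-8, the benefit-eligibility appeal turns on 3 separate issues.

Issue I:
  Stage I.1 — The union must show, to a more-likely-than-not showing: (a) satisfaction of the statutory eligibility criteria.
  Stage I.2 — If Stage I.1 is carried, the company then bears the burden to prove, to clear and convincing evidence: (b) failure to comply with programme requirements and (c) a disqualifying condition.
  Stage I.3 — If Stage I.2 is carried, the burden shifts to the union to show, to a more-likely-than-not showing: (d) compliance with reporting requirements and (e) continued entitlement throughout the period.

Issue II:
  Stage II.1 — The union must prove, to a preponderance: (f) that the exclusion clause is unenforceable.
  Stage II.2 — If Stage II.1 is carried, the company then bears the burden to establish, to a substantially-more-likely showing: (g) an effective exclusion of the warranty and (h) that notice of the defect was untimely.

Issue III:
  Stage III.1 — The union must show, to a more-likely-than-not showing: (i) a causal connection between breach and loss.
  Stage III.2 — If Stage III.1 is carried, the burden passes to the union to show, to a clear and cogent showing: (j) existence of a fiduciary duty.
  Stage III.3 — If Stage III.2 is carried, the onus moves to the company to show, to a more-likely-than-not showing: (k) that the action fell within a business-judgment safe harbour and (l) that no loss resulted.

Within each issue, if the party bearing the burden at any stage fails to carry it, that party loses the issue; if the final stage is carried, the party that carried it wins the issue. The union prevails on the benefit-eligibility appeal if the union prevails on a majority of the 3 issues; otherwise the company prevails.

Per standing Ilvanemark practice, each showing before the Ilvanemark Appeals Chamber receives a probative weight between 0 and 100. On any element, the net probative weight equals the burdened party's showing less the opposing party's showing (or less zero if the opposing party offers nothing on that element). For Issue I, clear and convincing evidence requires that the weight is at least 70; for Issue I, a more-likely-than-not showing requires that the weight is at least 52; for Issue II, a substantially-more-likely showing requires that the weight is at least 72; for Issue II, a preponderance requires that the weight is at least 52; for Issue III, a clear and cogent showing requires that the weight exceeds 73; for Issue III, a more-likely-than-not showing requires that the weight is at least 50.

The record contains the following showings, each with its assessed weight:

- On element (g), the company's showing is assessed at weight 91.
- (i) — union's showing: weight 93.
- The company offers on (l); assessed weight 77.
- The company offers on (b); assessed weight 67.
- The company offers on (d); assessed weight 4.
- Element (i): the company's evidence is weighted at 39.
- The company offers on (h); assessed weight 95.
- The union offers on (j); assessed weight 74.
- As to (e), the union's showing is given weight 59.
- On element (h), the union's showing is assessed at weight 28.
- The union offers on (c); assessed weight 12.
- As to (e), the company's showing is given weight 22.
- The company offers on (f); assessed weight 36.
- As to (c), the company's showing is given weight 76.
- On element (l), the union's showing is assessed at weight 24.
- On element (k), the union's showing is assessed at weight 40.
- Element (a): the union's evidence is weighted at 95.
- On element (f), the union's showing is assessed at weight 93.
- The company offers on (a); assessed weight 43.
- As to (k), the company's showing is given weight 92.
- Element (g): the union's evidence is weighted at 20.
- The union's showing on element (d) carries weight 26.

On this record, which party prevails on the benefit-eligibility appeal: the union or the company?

union

— Issue I —
At Stage I.1 the union must meet a more-likely-than-not showing (weight is at least 52): on (a) the weight is 95 less the opposing 43 gives net 52, which does reach 52, so (a) meets the standard.
  Stage I.1 carried; the burden shifts to the company.
At Stage I.2 the company must meet clear and convincing evidence (weight is at least 70): on (b) the weight is 67, < 70, so (b) does not meet the standard; on (c) the weight is 76 less the opposing 12 gives net 64, < 70, so (c) does not meet the standard.
  The company does not carry Stage I.2.
The analysis ends at Stage I.2; the union prevails on this issue.
— Issue II —
Stage II.1 (union, a preponderance, weight is at least 52): (f) net 93−36=57 ≥ 52 — meets.
  All elements met. The burden passes to the company.
Stage II.2 (company, a substantially-more-likely showing, weight is at least 72): (g) net 91−20=71 < 72 — fails; (h) net 95−28=67 < 72 — fails.
  The company does not carry Stage II.2.
The analysis ends at Stage II.2; the union prevails on this issue.
— Issue III —
At Stage III.1 the union must meet a more-likely-than-not showing (weight is at least 50): on (i) the weight is 93 less the opposing 39 gives net 54, ≥ 50, so (i) meets the standard.
  Stage III.1 is satisfied; the union continues to bear the burden.
At Stage III.2 the union must meet a clear and cogent showing (weight exceeds 73): on (j) the weight is 74, > 73, so (j) meets the standard.
  Stage III.2 carried; the burden shifts to the company.
At Stage III.3 the company must meet a more-likely-than-not showing (weight is at least 50): on (k) the weight is 92 less the opposing 40 gives net 52, ≥ 50, so (k) meets the standard; on (l) the weight is 77 less the opposing 24 gives net 53, which does reach 50, so (l) meets the standard.
  All elements met at the final stage.
Every stage carried; the company prevails on this issue.
Per-issue: Issue I → union; Issue II → union; Issue III → company. The union must prevail on a majority of issues; overall, the union prevails.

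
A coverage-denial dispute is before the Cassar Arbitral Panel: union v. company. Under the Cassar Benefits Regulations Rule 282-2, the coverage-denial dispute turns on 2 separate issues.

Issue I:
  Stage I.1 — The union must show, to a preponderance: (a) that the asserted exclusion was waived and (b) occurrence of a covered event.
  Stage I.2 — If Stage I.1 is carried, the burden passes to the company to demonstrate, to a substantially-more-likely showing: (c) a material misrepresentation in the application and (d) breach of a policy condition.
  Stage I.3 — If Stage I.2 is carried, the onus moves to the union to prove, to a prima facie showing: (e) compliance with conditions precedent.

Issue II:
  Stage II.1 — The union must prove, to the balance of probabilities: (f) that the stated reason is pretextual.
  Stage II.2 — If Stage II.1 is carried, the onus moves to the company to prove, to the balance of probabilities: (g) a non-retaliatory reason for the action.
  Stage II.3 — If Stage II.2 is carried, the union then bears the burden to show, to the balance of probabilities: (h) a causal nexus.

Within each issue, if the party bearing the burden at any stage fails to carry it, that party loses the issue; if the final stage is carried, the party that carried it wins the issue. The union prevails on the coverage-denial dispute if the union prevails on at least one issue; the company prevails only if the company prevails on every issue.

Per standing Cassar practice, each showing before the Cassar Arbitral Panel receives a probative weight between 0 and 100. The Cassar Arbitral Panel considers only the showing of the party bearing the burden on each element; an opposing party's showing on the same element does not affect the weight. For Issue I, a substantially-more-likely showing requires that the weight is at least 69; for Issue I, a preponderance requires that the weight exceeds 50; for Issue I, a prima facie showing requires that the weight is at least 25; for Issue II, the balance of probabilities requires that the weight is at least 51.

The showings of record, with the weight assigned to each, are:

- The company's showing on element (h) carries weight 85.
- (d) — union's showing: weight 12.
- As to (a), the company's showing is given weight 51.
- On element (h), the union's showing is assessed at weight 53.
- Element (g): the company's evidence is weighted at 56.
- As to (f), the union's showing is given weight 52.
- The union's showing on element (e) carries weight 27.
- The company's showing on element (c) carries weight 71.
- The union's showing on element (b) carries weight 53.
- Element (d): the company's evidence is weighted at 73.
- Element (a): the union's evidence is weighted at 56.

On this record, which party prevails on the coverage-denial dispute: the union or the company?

— Issue I —
At Stage I.1 the union must meet a preponderance (weight exceeds 50): on (a) the weight is 56 (the company's 51 is given no effect), which does exceed 50, so (a) meets the standard; on (b) the weight is 53, > 50, so (b) meets the standard.
  Stage I.1 carried; the burden shifts to the company.
At Stage I.2 the company must meet a substantially-more-likely showing (weight is at least 69): on (c) the weight is 71, which does reach 69, so (c) meets the standard; on (d) the weight is 73 (the union's 12 is given no effect), ≥ 69, so (d) meets the standard.
  All elements met. The burden passes to the union.
At Stage I.3 the union must meet a prima facie showing (weight is at least 25): on (e) the weight is 27, ≥ 25, so (e) meets the standard.
  The union carries the last stage.
With every stage satisfied, the union prevails on this issue.
— Issue II —
Stage II.1 — burden on union; standard: the balance of probabilities (weight is at least 51).
    (f): 52 ≥ 51 [met]
  All elements met. The burden passes to the company.
Stage II.2 — burden on company; standard: the balance of probabilities (weight is at least 51).
    (g): 56 ≥ 51 [met]
  All elements met. The burden passes to the union.
Stage II.3 — burden on union; standard: the balance of probabilities (weight is at least 51).
    (h): 53 (company's 85 disregarded) ≥ 51 [met]
  All elements met at the final stage.
Every stage carried; the union prevails on this issue.
Per-issue: Issue I → union; Issue II → union. The union must prevail on at least one issue; overall, the union prevails.

union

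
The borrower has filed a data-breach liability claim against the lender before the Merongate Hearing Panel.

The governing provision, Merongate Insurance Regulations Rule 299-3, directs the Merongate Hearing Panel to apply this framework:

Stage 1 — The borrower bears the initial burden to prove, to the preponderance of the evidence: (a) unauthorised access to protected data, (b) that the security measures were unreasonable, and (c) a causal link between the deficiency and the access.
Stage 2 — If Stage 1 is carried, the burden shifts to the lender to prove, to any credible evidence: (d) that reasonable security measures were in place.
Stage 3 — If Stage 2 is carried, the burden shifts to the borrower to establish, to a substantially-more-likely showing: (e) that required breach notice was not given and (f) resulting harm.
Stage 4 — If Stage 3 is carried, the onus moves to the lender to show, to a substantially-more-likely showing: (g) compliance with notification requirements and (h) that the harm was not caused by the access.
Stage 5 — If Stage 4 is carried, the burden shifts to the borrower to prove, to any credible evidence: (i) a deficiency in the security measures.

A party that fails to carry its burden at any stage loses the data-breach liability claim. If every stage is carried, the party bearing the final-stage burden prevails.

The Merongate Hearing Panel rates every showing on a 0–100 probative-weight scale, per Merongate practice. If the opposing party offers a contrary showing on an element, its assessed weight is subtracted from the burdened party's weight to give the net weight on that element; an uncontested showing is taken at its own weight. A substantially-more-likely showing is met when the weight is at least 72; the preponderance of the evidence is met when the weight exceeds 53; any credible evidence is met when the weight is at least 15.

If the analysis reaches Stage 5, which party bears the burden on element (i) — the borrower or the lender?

Stage 5's rule assigns the burden to the borrower (to any credible evidence).

borrower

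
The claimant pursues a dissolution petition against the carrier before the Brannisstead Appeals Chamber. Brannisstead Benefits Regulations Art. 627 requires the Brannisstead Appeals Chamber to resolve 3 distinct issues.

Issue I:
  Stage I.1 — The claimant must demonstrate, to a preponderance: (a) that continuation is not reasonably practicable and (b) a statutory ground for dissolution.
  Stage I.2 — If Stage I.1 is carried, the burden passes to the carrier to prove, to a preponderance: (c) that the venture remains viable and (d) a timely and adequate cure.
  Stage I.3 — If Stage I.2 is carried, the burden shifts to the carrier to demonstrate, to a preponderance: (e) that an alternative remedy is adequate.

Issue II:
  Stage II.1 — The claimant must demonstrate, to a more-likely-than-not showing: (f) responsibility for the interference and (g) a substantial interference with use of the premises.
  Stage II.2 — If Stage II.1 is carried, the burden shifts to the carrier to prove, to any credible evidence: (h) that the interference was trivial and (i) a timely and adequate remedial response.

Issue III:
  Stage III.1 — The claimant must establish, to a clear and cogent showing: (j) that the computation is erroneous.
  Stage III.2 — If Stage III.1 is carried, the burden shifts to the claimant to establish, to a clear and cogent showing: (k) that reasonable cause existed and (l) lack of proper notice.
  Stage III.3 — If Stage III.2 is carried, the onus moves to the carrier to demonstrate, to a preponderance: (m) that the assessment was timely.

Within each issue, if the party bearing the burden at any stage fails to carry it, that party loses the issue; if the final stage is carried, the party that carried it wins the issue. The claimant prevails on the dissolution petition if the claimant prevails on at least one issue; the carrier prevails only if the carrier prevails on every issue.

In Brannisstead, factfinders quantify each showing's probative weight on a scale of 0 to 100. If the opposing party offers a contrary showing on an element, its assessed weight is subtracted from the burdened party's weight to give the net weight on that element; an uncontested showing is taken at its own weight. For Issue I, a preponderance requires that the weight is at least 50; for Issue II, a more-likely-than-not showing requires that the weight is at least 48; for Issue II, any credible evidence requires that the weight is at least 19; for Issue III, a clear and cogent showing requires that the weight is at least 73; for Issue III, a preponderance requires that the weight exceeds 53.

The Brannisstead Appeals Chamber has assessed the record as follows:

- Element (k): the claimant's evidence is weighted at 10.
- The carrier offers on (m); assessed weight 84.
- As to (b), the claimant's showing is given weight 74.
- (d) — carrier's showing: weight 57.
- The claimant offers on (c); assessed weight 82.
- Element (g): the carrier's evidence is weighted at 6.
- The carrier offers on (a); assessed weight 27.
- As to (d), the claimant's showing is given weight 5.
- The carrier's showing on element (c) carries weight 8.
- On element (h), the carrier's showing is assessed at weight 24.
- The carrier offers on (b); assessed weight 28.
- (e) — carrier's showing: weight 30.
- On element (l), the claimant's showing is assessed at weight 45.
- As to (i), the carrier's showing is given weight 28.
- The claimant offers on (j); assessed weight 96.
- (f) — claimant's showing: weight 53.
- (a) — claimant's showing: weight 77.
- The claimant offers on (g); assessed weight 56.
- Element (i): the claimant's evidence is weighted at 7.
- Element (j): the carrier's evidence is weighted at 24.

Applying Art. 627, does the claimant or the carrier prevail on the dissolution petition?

— Issue I —
Stage I.1 — burden on claimant; standard: a preponderance (weight is at least 50).
    (a): 77 − 27 = 50 ≥ 50 [met]
    (b): 74 − 28 = 46 < 50 [not met]
  The claimant does not carry Stage I.1.
The carrier prevails on this issue.
— Issue II —
Stage II.1 (claimant, a more-likely-than-not showing, weight is at least 48): (f) 53 ≥ 48 — meets; (g) net 56−6=50 ≥ 48 — meets.
  Stage II.1 carried; the burden shifts to the carrier.
Stage II.2 (carrier, any credible evidence, weight is at least 19): (h) 24 ≥ 19 — meets; (i) net 28−7=21 ≥ 19 — meets.
  All elements met at the final stage.
All stages carried — the carrier prevails on this issue.
— Issue III —
At Stage III.1 the claimant must meet a clear and cogent showing (weight is at least 73): on (j) the weight is 96 less the opposing 24 gives net 72, which does not reach 73, so (j) does not meet the standard.
  Stage III.1 not carried; the claimant fails its burden.
So the carrier prevails on this issue.
Per-issue: Issue I → carrier; Issue II → carrier; Issue III → carrier. The claimant must prevail on at least one issue; overall, the carrier prevails.

carrier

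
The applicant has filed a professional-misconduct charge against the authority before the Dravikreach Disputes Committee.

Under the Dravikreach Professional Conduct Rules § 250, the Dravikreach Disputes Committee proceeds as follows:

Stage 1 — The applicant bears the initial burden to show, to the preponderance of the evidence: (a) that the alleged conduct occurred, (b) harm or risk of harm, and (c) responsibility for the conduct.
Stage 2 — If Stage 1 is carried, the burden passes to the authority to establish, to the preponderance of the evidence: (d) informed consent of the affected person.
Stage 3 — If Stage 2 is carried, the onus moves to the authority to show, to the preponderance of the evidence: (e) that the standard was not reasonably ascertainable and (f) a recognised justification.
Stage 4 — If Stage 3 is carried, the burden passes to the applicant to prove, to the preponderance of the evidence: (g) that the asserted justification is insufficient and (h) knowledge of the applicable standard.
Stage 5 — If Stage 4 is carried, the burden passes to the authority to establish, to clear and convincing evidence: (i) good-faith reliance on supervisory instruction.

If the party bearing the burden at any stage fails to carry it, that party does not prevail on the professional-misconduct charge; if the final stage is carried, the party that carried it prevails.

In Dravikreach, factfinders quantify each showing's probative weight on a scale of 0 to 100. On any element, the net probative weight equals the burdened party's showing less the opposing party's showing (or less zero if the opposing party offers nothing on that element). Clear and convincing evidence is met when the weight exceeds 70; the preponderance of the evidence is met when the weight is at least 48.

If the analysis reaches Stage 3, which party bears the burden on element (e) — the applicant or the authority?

Stage 3's rule assigns the burden to the authority (to the preponderance of the evidence).

authority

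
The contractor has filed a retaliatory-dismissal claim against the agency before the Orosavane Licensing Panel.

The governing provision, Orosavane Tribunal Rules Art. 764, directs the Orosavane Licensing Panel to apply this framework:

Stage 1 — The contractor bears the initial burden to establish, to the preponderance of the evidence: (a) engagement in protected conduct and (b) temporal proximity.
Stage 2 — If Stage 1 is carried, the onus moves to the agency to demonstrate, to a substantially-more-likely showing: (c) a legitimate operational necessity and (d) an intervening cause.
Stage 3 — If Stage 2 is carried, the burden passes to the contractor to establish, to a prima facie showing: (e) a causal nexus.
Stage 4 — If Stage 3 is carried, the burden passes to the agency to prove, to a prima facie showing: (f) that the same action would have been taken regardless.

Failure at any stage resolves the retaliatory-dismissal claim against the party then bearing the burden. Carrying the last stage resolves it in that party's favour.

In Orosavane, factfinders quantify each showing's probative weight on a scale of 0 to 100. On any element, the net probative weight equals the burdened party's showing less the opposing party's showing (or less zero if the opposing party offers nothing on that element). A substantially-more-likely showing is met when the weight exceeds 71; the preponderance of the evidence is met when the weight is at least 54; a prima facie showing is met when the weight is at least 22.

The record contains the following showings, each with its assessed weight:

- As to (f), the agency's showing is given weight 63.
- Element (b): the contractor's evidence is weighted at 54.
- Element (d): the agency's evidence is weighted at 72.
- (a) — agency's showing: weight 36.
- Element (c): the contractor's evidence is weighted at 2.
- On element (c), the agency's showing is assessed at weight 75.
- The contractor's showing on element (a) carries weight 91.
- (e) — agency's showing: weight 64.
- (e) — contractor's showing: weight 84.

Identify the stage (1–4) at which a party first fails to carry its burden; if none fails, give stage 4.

stage 3

At Stage 1 the contractor must meet the preponderance of the evidence (weight is at least 54): on (a) the weight is 91 less the opposing 36 gives net 55, which does reach 54, so (a) meets the standard; on (b) the weight is 54, which does reach 54, so (b) meets the standard.
  The contractor carries Stage 1; the agency now bears the burden.
At Stage 2 the agency must meet a substantially-more-likely showing (weight exceeds 71): on (c) the weight is 75 less the opposing 2 gives net 73, > 71, so (c) meets the standard; on (d) the weight is 72, which does exceed 71, so (d) meets the standard.
  Stage 2 is satisfied; the onus moves to the contractor.
At Stage 3 the contractor must meet a prima facie showing (weight is at least 22): on (e) the weight is 84 less the opposing 64 gives net 20, which does not reach 22, so (e) does not meet the standard.
  Not every element is met, so the contractor fails to carry Stage 3.
So the agency prevails.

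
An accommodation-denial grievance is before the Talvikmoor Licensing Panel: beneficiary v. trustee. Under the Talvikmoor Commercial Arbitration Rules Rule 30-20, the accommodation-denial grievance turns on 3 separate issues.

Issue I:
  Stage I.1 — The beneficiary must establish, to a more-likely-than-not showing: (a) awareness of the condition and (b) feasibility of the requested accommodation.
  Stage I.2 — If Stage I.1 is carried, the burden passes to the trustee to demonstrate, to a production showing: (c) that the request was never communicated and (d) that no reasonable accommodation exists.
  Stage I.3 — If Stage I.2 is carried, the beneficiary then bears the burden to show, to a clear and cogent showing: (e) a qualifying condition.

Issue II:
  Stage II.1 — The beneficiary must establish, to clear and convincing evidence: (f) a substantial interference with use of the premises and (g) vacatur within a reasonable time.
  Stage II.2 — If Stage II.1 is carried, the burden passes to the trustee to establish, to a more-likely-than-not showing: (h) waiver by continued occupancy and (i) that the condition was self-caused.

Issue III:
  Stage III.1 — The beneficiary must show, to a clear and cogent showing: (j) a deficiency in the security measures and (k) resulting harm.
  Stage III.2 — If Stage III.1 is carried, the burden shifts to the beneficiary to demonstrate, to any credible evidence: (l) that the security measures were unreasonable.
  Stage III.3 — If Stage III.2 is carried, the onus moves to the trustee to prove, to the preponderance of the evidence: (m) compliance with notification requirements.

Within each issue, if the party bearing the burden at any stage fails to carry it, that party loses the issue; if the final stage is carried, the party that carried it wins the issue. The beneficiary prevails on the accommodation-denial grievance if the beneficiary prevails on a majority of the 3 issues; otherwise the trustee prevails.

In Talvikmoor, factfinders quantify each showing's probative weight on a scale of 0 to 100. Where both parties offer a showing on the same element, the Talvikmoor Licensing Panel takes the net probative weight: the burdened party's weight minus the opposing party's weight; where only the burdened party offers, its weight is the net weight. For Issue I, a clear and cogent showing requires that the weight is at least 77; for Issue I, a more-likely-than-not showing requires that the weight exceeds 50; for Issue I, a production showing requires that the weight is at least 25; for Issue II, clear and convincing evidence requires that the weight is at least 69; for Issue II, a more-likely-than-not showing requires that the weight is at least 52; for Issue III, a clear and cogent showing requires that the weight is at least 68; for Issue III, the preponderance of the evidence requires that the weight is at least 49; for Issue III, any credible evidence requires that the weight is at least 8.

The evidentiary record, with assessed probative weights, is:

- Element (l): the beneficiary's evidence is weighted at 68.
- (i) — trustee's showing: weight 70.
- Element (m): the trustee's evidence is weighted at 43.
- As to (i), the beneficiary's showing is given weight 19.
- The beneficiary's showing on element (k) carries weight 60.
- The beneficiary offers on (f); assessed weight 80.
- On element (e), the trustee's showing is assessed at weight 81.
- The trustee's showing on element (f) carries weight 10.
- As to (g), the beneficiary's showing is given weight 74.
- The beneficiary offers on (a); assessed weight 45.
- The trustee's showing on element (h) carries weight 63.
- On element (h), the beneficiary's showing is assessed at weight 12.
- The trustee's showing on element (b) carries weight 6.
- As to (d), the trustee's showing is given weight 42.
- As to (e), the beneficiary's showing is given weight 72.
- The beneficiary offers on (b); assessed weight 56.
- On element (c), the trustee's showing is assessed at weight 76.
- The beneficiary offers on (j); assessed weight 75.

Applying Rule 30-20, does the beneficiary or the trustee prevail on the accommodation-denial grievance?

— Issue I —
Stage I.1 (beneficiary, a more-likely-than-not showing, weight exceeds 50): (a) 45 ≤ 50 — fails; (b) net 56−6=50 ≤ 50 — fails.
  Not every element is met, so the beneficiary fails to carry Stage I.1.
The trustee prevails on this issue.
— Issue II —
At Stage II.1 the beneficiary must meet clear and convincing evidence (weight is at least 69): on (f) the weight is 80 less the opposing 10 gives net 70, which does reach 69, so (f) meets the standard; on (g) the weight is 74, which does reach 69, so (g) meets the standard.
  Stage II.1 carried; the burden shifts to the trustee.
At Stage II.2 the trustee must meet a more-likely-than-not showing (weight is at least 52): on (h) the weight is 63 less the opposing 12 gives net 51, which does not reach 52, so (h) does not meet the standard; on (i) the weight is 70 less the opposing 19 gives net 51, which does not reach 52, so (i) does not meet the standard.
  Not every element is met, so the trustee fails to carry Stage II.2.
The analysis ends at Stage II.2; the beneficiary prevails on this issue.
— Issue III —
Stage III.1 (beneficiary, a clear and cogent showing, weight is at least 68): (j) 75 ≥ 68 — meets; (k) 60 < 68 — fails.
  The beneficiary does not carry Stage III.1.
The trustee prevails on this issue.
Per-issue: Issue I → trustee; Issue II → beneficiary; Issue III → trustee. The beneficiary must prevail on a majority of issues; overall, the trustee prevails.

trustee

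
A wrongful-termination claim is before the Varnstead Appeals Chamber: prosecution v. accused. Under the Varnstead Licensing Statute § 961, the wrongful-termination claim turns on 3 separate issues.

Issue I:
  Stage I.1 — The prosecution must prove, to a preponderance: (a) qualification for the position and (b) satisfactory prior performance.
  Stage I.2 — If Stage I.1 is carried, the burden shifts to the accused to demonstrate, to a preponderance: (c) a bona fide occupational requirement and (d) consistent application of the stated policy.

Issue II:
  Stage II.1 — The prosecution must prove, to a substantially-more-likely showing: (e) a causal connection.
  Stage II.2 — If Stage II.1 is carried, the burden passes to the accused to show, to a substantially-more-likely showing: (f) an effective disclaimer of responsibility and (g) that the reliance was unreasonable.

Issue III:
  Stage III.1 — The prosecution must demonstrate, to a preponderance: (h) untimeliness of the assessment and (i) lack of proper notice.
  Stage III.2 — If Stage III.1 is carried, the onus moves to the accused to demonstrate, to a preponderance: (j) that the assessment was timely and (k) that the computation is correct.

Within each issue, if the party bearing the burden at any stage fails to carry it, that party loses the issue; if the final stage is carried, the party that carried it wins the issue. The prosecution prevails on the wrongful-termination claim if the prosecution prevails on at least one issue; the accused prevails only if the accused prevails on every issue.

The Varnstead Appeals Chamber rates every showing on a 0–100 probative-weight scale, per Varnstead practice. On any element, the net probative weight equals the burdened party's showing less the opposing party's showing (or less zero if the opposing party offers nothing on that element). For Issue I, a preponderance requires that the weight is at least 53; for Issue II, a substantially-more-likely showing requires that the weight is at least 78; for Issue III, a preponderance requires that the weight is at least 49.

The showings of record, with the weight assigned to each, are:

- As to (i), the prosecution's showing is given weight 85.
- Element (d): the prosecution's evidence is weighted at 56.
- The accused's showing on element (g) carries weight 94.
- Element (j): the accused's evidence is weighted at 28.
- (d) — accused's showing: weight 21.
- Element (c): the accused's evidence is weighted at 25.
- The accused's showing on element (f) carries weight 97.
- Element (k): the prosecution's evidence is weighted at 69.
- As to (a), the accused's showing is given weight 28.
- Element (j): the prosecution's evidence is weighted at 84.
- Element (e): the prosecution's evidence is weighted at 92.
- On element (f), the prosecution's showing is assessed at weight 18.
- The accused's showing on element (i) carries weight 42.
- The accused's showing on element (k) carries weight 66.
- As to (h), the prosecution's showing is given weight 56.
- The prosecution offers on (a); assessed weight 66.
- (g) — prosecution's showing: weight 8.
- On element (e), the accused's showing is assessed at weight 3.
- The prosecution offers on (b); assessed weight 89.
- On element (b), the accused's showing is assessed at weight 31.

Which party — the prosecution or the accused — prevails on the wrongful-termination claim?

accused

— Issue I —
Stage I.1 (prosecution, a preponderance, weight is at least 53): (a) net 66−28=38 < 53 — fails; (b) net 89−31=58 ≥ 53 — meets.
  The prosecution does not carry Stage I.1.
The accused prevails on this issue.
— Issue II —
Stage II.1 (prosecution, a substantially-more-likely showing, weight is at least 78): (e) net 92−3=89 ≥ 78 — meets.
  The prosecution carries Stage II.1; the accused now bears the burden.
Stage II.2 (accused, a substantially-more-likely showing, weight is at least 78): (f) net 97−18=79 ≥ 78 — meets; (g) net 94−8=86 ≥ 78 — meets.
  Stage II.2 carried; the final stage is satisfied.
Every stage carried; the accused prevails on this issue.
— Issue III —
At Stage III.1 the prosecution must meet a preponderance (weight is at least 49): on (h) the weight is 56, which does reach 49, so (h) meets the standard; on (i) the weight is 85 less the opposing 42 gives net 43, < 49, so (i) does not meet the standard.
  Not every element is met, so the prosecution fails to carry Stage III.1.
The analysis ends at Stage III.1; the accused prevails on this issue.
Per-issue: Issue I → accused; Issue II → accused; Issue III → accused. The prosecution must prevail on at least one issue; overall, the accused prevails.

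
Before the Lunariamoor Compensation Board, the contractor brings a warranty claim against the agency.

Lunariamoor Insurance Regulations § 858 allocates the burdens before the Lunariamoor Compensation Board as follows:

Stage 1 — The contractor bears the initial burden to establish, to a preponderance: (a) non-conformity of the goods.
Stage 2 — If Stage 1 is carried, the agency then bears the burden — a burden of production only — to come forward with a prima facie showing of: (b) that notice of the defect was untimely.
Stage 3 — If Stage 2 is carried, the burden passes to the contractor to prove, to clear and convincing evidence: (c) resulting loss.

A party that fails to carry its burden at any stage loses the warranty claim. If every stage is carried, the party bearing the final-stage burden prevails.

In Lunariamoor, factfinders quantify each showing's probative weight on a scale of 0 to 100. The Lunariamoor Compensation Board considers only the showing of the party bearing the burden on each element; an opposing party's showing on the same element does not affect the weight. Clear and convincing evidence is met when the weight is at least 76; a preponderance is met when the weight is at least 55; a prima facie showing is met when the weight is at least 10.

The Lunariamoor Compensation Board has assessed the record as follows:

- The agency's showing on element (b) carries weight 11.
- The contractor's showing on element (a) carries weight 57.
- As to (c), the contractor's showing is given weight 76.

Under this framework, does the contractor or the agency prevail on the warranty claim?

contractor

Stage 1 — burden on contractor; standard: a preponderance (weight is at least 55).
    (a): 57 ≥ 55 [met]
  The contractor carries Stage 1; the agency now bears the burden.
Stage 2 — burden on agency; standard: a prima facie showing (weight is at least 10).
    (b): 11 ≥ 10 [met]
  The agency carries Stage 2; the contractor now bears the burden.
Stage 3 — burden on contractor; standard: clear and convincing evidence (weight is at least 76).
    (c): 76 ≥ 76 [met]
  The contractor carries the last stage.
Every stage carried; the contractor prevails.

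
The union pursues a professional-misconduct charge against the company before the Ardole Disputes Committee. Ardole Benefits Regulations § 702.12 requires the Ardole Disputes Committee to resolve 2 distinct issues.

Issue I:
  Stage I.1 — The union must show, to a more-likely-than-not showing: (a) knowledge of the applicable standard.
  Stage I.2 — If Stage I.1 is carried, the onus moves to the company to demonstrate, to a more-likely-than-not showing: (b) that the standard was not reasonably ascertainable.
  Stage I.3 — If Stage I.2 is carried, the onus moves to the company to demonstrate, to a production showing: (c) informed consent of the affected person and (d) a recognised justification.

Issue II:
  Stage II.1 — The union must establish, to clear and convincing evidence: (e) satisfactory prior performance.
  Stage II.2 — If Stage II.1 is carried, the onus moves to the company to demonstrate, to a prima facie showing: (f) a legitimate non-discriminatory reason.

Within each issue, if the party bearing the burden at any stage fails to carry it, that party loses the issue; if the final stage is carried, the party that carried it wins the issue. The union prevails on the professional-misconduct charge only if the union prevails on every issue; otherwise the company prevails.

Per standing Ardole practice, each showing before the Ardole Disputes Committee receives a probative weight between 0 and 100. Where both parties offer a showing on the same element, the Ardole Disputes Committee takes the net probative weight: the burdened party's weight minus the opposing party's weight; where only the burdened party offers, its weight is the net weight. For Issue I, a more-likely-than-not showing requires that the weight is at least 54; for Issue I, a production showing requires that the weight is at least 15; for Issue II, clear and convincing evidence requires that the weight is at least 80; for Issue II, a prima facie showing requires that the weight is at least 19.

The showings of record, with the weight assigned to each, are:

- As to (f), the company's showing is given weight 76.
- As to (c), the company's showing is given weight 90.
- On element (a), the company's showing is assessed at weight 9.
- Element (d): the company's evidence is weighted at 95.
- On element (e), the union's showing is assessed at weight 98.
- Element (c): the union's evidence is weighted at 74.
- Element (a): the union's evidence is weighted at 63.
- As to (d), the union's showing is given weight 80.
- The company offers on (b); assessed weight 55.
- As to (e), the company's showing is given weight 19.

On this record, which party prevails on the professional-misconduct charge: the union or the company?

— Issue I —
Stage I.1 — burden on union; standard: a more-likely-than-not showing (weight is at least 54).
    (a): 63 − 9 = 54 ≥ 54 [met]
  Stage I.1 is satisfied; the onus moves to the company.
Stage I.2 — burden on company; standard: a more-likely-than-not showing (weight is at least 54).
    (b): 55 ≥ 54 [met]
  Stage I.2 carried; the burden remains with the company.
Stage I.3 — burden on company; standard: a production showing (weight is at least 15).
    (c): 90 − 74 = 16 ≥ 15 [met]
    (d): 95 − 80 = 15 ≥ 15 [met]
  Stage I.3 carried; the final stage is satisfied.
Every stage carried; the company prevails on this issue.
— Issue II —
At Stage II.1 the union must meet clear and convincing evidence (weight is at least 80): on (e) the weight is 98 less the opposing 19 gives net 79, which does not reach 80, so (e) does not meet the standard.
  Not every element is met, so the union fails to carry Stage II.1.
The company prevails on this issue.
Per-issue: Issue I → company; Issue II → company. The union must prevail on every issue; overall, the company prevails.

company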